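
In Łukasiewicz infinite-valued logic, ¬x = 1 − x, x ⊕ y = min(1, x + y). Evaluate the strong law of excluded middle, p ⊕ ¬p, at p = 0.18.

1.00

¬p = 1 − 0.18 = 0.82
p ⊕ ¬p = min(1, 0.18 + 0.82) = min(1, 1.00) = 1.00
(As expected: always 1 in Ł∞ since a ⊕ (1−a) = 1.)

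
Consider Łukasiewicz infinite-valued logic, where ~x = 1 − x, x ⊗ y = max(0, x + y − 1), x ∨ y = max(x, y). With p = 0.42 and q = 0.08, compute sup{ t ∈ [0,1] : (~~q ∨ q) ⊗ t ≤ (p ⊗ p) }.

0.92

~q = 1 − 0.08 = 0.92
~~q = 1 − 0.92 = 0.08
~~q ∨ q = max(0.08, 0.08) = 0.08
So the left factor is ~~q ∨ q = 0.08.
p ⊗ p = max(0, 0.42 + 0.42 − 1) = max(0, -0.16) = 0.00
So the right-hand bound is p ⊗ p = 0.00.
The residuum of the Łukasiewicz t-norm gives the supremum: min(1, 1 − 0.08 + 0.00).
1 − 0.08 + 0.00 = 0.92, so t = min(1, 0.92) = 0.92.
Check: 0.08 ⊗ 0.92 = max(0, 0.00) = 0.00 ≤ 0.00.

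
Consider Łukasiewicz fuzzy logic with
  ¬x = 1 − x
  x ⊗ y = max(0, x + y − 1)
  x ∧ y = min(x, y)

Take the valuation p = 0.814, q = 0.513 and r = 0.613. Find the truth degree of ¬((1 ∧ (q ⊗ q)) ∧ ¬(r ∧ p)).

q ⊗ q = max(0, 0.513 + 0.513 − 1) = max(0, 0.026) = 0.026
1 ∧ (q ⊗ q) = min(1.000, 0.026) = 0.026
r ∧ p = min(0.613, 0.814) = 0.613
¬(r ∧ p) = 1 − 0.613 = 0.387
(1 ∧ (q ⊗ q)) ∧ ¬(r ∧ p) = min(0.026, 0.387) = 0.026
¬((1 ∧ (q ⊗ q)) ∧ ¬(r ∧ p)) = 1 − 0.026 = 0.974

0.974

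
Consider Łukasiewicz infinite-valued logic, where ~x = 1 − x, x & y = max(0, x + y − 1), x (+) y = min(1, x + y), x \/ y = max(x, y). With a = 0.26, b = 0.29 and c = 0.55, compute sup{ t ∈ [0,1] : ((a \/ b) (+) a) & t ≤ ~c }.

a \/ b = max(0.26, 0.29) = 0.29
(a \/ b) (+) a = min(1, 0.29 + 0.26) = min(1, 0.55) = 0.55
So the left factor is (a \/ b) (+) a = 0.55.
~c = 1 − 0.55 = 0.45
So the right-hand bound is ~c = 0.45.
The residuum of the Łukasiewicz t-norm gives the supremum: min(1, 1 − 0.55 + 0.45).
1 − 0.55 + 0.45 = 0.90, so t = min(1, 0.90) = 0.90.
Check: 0.55 & 0.90 = max(0, 0.45) = 0.45 ≤ 0.45.

0.90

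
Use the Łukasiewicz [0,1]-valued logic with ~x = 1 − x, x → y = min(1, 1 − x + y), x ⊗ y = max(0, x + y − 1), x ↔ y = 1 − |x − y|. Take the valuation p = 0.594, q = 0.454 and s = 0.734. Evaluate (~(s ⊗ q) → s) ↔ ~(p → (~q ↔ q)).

0.078

s ⊗ q = max(0, 0.734 + 0.454 − 1) = max(0, 0.188) = 0.188
~(s ⊗ q) = 1 − 0.188 = 0.812
~(s ⊗ q) → s = min(1, 1 − 0.812 + 0.734) = min(1, 0.922) = 0.922
~q = 1 − 0.454 = 0.546
~q ↔ q = 1 − |0.546 − 0.454| = 1 − 0.092 = 0.908
p → (~q ↔ q) = min(1, 1 − 0.594 + 0.908) = min(1, 1.314) = 1.000
~(p → (~q ↔ q)) = 1 − 1.000 = 0.000
(~(s ⊗ q) → s) ↔ ~(p → (~q ↔ q)) = 1 − |0.922 − 0.000| = 1 − 0.922 = 0.078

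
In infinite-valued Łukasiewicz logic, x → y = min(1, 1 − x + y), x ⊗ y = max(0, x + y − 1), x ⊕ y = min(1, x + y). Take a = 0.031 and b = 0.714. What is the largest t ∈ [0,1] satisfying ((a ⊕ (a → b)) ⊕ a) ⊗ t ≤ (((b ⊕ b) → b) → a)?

0.317

a → b = min(1, 1 − 0.031 + 0.714) = min(1, 1.683) = 1.000
a ⊕ (a → b) = min(1, 0.031 + 1.000) = min(1, 1.031) = 1.000
(a ⊕ (a → b)) ⊕ a = min(1, 1.000 + 0.031) = min(1, 1.031) = 1.000
So the left factor is (a ⊕ (a → b)) ⊕ a = 1.000.
b ⊕ b = min(1, 0.714 + 0.714) = min(1, 1.428) = 1.000
(b ⊕ b) → b = min(1, 1 − 1.000 + 0.714) = min(1, 0.714) = 0.714
((b ⊕ b) → b) → a = min(1, 1 − 0.714 + 0.031) = min(1, 0.317) = 0.317
So the right-hand bound is ((b ⊕ b) → b) → a = 0.317.
The residuum of the Łukasiewicz t-norm gives the supremum: min(1, 1 − 1.000 + 0.317).
1 − 1.000 + 0.317 = 0.317, so t = min(1, 0.317) = 0.317.
Check: 1.000 ⊗ 0.317 = max(0, 0.317) = 0.317 ≤ 0.317.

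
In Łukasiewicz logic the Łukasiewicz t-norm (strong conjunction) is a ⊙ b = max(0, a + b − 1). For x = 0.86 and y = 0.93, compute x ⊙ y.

x ⊙ y = max(0, 0.86 + 0.93 − 1) = max(0, 0.79) = 0.79
For comparison, the Gödel (minimum) t-norm min(a, b) would give 0.86.

0.79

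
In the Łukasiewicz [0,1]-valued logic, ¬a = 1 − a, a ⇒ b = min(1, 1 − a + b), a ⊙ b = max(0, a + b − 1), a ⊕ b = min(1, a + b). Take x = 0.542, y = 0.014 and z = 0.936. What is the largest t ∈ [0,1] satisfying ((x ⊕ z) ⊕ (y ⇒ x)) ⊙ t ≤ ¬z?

x ⊕ z = min(1, 0.542 + 0.936) = min(1, 1.478) = 1.000
y ⇒ x = min(1, 1 − 0.014 + 0.542) = min(1, 1.528) = 1.000
(x ⊕ z) ⊕ (y ⇒ x) = min(1, 1.000 + 1.000) = min(1, 2.000) = 1.000
So the left factor is (x ⊕ z) ⊕ (y ⇒ x) = 1.000.
¬z = 1 − 0.936 = 0.064
So the right-hand bound is ¬z = 0.064.
The residuum of the Łukasiewicz t-norm gives the supremum: min(1, 1 − 1.000 + 0.064).
1 − 1.000 + 0.064 = 0.064, so t = min(1, 0.064) = 0.064.
Check: 1.000 ⊙ 0.064 = max(0, 0.064) = 0.064 ≤ 0.064.

0.064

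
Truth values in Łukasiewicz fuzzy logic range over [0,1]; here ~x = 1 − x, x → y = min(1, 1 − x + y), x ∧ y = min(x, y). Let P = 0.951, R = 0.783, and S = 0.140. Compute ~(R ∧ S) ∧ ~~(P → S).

R ∧ S = min(0.783, 0.140) = 0.140
~(R ∧ S) = 1 − 0.140 = 0.860
P → S = min(1, 1 − 0.951 + 0.140) = min(1, 0.189) = 0.189
~(P → S) = 1 − 0.189 = 0.811
~~(P → S) = 1 − 0.811 = 0.189
~(R ∧ S) ∧ ~~(P → S) = min(0.860, 0.189) = 0.189

0.189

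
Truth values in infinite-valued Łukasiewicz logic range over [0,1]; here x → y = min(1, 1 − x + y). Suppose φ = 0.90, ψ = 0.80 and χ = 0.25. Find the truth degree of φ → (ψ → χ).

0.55

ψ → χ = min(1, 1 − 0.80 + 0.25) = min(1, 0.45) = 0.45
φ → (ψ → χ) = min(1, 1 − 0.90 + 0.45) = min(1, 0.55) = 0.55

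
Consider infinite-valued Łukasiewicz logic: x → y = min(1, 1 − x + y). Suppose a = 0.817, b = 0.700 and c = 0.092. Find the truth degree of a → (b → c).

0.575

b → c = min(1, 1 − 0.700 + 0.092) = min(1, 0.392) = 0.392
a → (b → c) = min(1, 1 − 0.817 + 0.392) = min(1, 0.575) = 0.575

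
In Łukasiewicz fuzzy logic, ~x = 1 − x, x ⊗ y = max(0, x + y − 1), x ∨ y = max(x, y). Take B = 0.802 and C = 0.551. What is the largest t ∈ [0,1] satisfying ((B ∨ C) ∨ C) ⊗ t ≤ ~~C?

0.749

B ∨ C = max(0.802, 0.551) = 0.802
(B ∨ C) ∨ C = max(0.802, 0.551) = 0.802
So the left factor is (B ∨ C) ∨ C = 0.802.
~C = 1 − 0.551 = 0.449
~~C = 1 − 0.449 = 0.551
So the right-hand bound is ~~C = 0.551.
The residuum of the Łukasiewicz t-norm gives the supremum: min(1, 1 − 0.802 + 0.551).
1 − 0.802 + 0.551 = 0.749, so t = min(1, 0.749) = 0.749.
Check: 0.802 ⊗ 0.749 = max(0, 0.551) = 0.551 ≤ 0.551.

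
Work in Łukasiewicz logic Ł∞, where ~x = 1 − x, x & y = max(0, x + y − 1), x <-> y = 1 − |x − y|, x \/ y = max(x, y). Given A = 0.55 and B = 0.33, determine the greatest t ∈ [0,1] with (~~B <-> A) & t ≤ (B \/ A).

~B = 1 − 0.33 = 0.67
~~B = 1 − 0.67 = 0.33
~~B <-> A = 1 − |0.33 − 0.55| = 1 − 0.22 = 0.78
So the left factor is ~~B <-> A = 0.78.
B \/ A = max(0.33, 0.55) = 0.55
So the right-hand bound is B \/ A = 0.55.
The residuum of the Łukasiewicz t-norm gives the supremum: min(1, 1 − 0.78 + 0.55).
1 − 0.78 + 0.55 = 0.77, so t = min(1, 0.77) = 0.77.
Check: 0.78 & 0.77 = max(0, 0.55) = 0.55 ≤ 0.55.

0.77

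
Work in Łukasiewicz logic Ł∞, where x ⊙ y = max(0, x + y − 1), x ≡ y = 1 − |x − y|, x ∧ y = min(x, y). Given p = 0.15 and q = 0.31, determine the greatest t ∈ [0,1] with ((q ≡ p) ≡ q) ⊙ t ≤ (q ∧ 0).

q ≡ p = 1 − |0.31 − 0.15| = 1 − 0.16 = 0.84
(q ≡ p) ≡ q = 1 − |0.84 − 0.31| = 1 − 0.53 = 0.47
So the left factor is (q ≡ p) ≡ q = 0.47.
q ∧ 0 = min(0.31, 0.00) = 0.00
So the right-hand bound is q ∧ 0 = 0.00.
The residuum of the Łukasiewicz t-norm gives the supremum: min(1, 1 − 0.47 + 0.00).
1 − 0.47 + 0.00 = 0.53, so t = min(1, 0.53) = 0.53.
Check: 0.47 ⊙ 0.53 = max(0, 0.00) = 0.00 ≤ 0.00.

0.53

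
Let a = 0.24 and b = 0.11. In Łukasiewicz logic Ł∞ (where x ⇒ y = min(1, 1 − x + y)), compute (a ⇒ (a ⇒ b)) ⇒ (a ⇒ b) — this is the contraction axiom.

0.87

a ⇒ b = min(1, 1 − 0.24 + 0.11) = min(1, 0.87) = 0.87
a ⇒ (a ⇒ b) = min(1, 1 − 0.24 + 0.87) = min(1, 1.63) = 1.00
(a ⇒ (a ⇒ b)) ⇒ (a ⇒ b) = min(1, 1 − 1.00 + 0.87) = min(1, 0.87) = 0.87
(The value 0.87 < 1 shows this instance is not satisfied; fails in Ł∞ (the t-norm is not idempotent).)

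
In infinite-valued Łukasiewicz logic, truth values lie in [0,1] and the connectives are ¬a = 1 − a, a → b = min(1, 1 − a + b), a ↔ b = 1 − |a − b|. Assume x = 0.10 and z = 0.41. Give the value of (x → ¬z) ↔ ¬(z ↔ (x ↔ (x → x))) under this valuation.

0.31

¬z = 1 − 0.41 = 0.59
x → ¬z = min(1, 1 − 0.10 + 0.59) = min(1, 1.49) = 1.00
x → x = min(1, 1 − 0.10 + 0.10) = min(1, 1.00) = 1.00
x ↔ (x → x) = 1 − |0.10 − 1.00| = 1 − 0.90 = 0.10
z ↔ (x ↔ (x → x)) = 1 − |0.41 − 0.10| = 1 − 0.31 = 0.69
¬(z ↔ (x ↔ (x → x))) = 1 − 0.69 = 0.31
(x → ¬z) ↔ ¬(z ↔ (x ↔ (x → x))) = 1 − |1.00 − 0.31| = 1 − 0.69 = 0.31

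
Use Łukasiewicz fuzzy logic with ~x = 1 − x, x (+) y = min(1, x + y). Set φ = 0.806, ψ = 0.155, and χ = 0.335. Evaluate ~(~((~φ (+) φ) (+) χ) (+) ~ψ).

~φ = 1 − 0.806 = 0.194
~φ (+) φ = min(1, 0.194 + 0.806) = min(1, 1.000) = 1.000
(~φ (+) φ) (+) χ = min(1, 1.000 + 0.335) = min(1, 1.335) = 1.000
~((~φ (+) φ) (+) χ) = 1 − 1.000 = 0.000
~ψ = 1 − 0.155 = 0.845
~((~φ (+) φ) (+) χ) (+) ~ψ = min(1, 0.000 + 0.845) = min(1, 0.845) = 0.845
~(~((~φ (+) φ) (+) χ) (+) ~ψ) = 1 − 0.845 = 0.155

0.155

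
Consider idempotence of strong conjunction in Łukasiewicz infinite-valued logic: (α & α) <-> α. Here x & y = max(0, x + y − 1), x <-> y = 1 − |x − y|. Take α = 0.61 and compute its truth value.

0.61

α & α = max(0, 0.61 + 0.61 − 1) = max(0, 0.22) = 0.22
(α & α) <-> α = 1 − |0.22 − 0.61| = 1 − 0.39 = 0.61
(The value 0.61 < 1 shows this instance is not satisfied; fails in Ł∞ since a ⊗ a = max(0, 2a−1) ≠ a in general.)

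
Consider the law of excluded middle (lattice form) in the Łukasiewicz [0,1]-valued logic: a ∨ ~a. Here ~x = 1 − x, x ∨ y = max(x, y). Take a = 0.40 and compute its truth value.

~a = 1 − 0.40 = 0.60
a ∨ ~a = max(0.40, 0.60) = 0.60
(The value 0.60 < 1 shows this instance is not satisfied; not a Ł∞-tautology — its value is max(a, 1−a).)

0.60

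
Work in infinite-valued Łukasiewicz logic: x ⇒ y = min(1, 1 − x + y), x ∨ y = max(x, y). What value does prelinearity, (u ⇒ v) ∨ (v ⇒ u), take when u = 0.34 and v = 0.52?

u ⇒ v = min(1, 1 − 0.34 + 0.52) = min(1, 1.18) = 1.00
v ⇒ u = min(1, 1 − 0.52 + 0.34) = min(1, 0.82) = 0.82
(u ⇒ v) ∨ (v ⇒ u) = max(1.00, 0.82) = 1.00
(As expected: a Ł∞-tautology — holds in every MV-chain.)

1.00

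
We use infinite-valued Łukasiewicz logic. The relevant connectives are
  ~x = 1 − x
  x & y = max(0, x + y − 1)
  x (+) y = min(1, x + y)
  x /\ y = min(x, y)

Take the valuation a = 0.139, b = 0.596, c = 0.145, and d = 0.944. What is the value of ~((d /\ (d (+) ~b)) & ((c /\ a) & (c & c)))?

~b = 1 − 0.596 = 0.404
d (+) ~b = min(1, 0.944 + 0.404) = min(1, 1.348) = 1.000
d /\ (d (+) ~b) = min(0.944, 1.000) = 0.944
c /\ a = min(0.145, 0.139) = 0.139
c & c = max(0, 0.145 + 0.145 − 1) = max(0, -0.710) = 0.000
(c /\ a) & (c & c) = max(0, 0.139 + 0.000 − 1) = max(0, -0.861) = 0.000
(d /\ (d (+) ~b)) & ((c /\ a) & (c & c)) = max(0, 0.944 + 0.000 − 1) = max(0, -0.056) = 0.000
~((d /\ (d (+) ~b)) & ((c /\ a) & (c & c))) = 1 − 0.000 = 1.000

1.000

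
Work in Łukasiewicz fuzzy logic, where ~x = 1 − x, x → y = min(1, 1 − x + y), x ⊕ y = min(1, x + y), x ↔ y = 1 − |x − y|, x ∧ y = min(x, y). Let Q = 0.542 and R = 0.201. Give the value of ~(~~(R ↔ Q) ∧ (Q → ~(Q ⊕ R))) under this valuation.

0.341

R ↔ Q = 1 − |0.201 − 0.542| = 1 − 0.341 = 0.659
~(R ↔ Q) = 1 − 0.659 = 0.341
~~(R ↔ Q) = 1 − 0.341 = 0.659
Q ⊕ R = min(1, 0.542 + 0.201) = min(1, 0.743) = 0.743
~(Q ⊕ R) = 1 − 0.743 = 0.257
Q → ~(Q ⊕ R) = min(1, 1 − 0.542 + 0.257) = min(1, 0.715) = 0.715
~~(R ↔ Q) ∧ (Q → ~(Q ⊕ R)) = min(0.659, 0.715) = 0.659
~(~~(R ↔ Q) ∧ (Q → ~(Q ⊕ R))) = 1 − 0.659 = 0.341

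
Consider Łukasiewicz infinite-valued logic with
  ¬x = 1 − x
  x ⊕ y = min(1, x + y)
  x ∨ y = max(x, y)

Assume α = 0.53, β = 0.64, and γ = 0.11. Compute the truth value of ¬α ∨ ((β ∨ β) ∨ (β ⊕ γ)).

¬α = 1 − 0.53 = 0.47
β ∨ β = max(0.64, 0.64) = 0.64
β ⊕ γ = min(1, 0.64 + 0.11) = min(1, 0.75) = 0.75
(β ∨ β) ∨ (β ⊕ γ) = max(0.64, 0.75) = 0.75
¬α ∨ ((β ∨ β) ∨ (β ⊕ γ)) = max(0.47, 0.75) = 0.75

0.75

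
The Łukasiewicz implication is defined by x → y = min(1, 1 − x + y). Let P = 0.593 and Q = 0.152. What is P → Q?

0.559

P → Q = min(1, 1 − 0.593 + 0.152) = min(1, 0.559) = 0.559
For comparison, the Gödel implication (1 if x ≤ y else y) would give 0.152.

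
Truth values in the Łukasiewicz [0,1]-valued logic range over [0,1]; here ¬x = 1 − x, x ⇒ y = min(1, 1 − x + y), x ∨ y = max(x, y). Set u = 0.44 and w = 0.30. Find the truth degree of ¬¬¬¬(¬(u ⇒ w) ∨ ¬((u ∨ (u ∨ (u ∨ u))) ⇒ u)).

u ⇒ w = min(1, 1 − 0.44 + 0.30) = min(1, 0.86) = 0.86
¬(u ⇒ w) = 1 − 0.86 = 0.14
u ∨ u = max(0.44, 0.44) = 0.44
u ∨ (u ∨ u) = max(0.44, 0.44) = 0.44
u ∨ (u ∨ (u ∨ u)) = max(0.44, 0.44) = 0.44
(u ∨ (u ∨ (u ∨ u))) ⇒ u = min(1, 1 − 0.44 + 0.44) = min(1, 1.00) = 1.00
¬((u ∨ (u ∨ (u ∨ u))) ⇒ u) = 1 − 1.00 = 0.00
¬(u ⇒ w) ∨ ¬((u ∨ (u ∨ (u ∨ u))) ⇒ u) = max(0.14, 0.00) = 0.14
¬(¬(u ⇒ w) ∨ ¬((u ∨ (u ∨ (u ∨ u))) ⇒ u)) = 1 − 0.14 = 0.86
¬¬(¬(u ⇒ w) ∨ ¬((u ∨ (u ∨ (u ∨ u))) ⇒ u)) = 1 − 0.86 = 0.14
¬¬¬(¬(u ⇒ w) ∨ ¬((u ∨ (u ∨ (u ∨ u))) ⇒ u)) = 1 − 0.14 = 0.86
¬¬¬¬(¬(u ⇒ w) ∨ ¬((u ∨ (u ∨ (u ∨ u))) ⇒ u)) = 1 − 0.86 = 0.14

0.14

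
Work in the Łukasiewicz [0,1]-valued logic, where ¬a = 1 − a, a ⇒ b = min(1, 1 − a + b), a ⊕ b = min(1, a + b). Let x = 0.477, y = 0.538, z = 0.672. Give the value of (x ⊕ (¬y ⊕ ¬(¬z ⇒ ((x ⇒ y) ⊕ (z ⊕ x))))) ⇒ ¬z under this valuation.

0.389

¬y = 1 − 0.538 = 0.462
¬z = 1 − 0.672 = 0.328
x ⇒ y = min(1, 1 − 0.477 + 0.538) = min(1, 1.061) = 1.000
z ⊕ x = min(1, 0.672 + 0.477) = min(1, 1.149) = 1.000
(x ⇒ y) ⊕ (z ⊕ x) = min(1, 1.000 + 1.000) = min(1, 2.000) = 1.000
¬z ⇒ ((x ⇒ y) ⊕ (z ⊕ x)) = min(1, 1 − 0.328 + 1.000) = min(1, 1.672) = 1.000
¬(¬z ⇒ ((x ⇒ y) ⊕ (z ⊕ x))) = 1 − 1.000 = 0.000
¬y ⊕ ¬(¬z ⇒ ((x ⇒ y) ⊕ (z ⊕ x))) = min(1, 0.462 + 0.000) = min(1, 0.462) = 0.462
x ⊕ (¬y ⊕ ¬(¬z ⇒ ((x ⇒ y) ⊕ (z ⊕ x)))) = min(1, 0.477 + 0.462) = min(1, 0.939) = 0.939
(x ⊕ (¬y ⊕ ¬(¬z ⇒ ((x ⇒ y) ⊕ (z ⊕ x))))) ⇒ ¬z = min(1, 1 − 0.939 + 0.328) = min(1, 0.389) = 0.389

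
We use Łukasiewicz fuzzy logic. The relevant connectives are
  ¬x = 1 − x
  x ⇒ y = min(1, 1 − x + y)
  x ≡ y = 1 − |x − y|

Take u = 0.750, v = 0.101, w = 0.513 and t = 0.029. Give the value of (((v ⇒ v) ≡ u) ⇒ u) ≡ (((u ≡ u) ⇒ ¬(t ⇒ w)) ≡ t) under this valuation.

v ⇒ v = min(1, 1 − 0.101 + 0.101) = min(1, 1.000) = 1.000
(v ⇒ v) ≡ u = 1 − |1.000 − 0.750| = 1 − 0.250 = 0.750
((v ⇒ v) ≡ u) ⇒ u = min(1, 1 − 0.750 + 0.750) = min(1, 1.000) = 1.000
u ≡ u = 1 − |0.750 − 0.750| = 1 − 0.000 = 1.000
t ⇒ w = min(1, 1 − 0.029 + 0.513) = min(1, 1.484) = 1.000
¬(t ⇒ w) = 1 − 1.000 = 0.000
(u ≡ u) ⇒ ¬(t ⇒ w) = min(1, 1 − 1.000 + 0.000) = min(1, 0.000) = 0.000
((u ≡ u) ⇒ ¬(t ⇒ w)) ≡ t = 1 − |0.000 − 0.029| = 1 − 0.029 = 0.971
(((v ⇒ v) ≡ u) ⇒ u) ≡ (((u ≡ u) ⇒ ¬(t ⇒ w)) ≡ t) = 1 − |1.000 − 0.971| = 1 − 0.029 = 0.971

0.971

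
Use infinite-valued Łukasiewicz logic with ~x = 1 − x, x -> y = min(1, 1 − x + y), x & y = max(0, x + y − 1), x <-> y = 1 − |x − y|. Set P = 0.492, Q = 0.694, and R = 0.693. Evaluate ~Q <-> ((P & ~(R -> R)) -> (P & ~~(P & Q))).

0.306

~Q = 1 − 0.694 = 0.306
R -> R = min(1, 1 − 0.693 + 0.693) = min(1, 1.000) = 1.000
~(R -> R) = 1 − 1.000 = 0.000
P & ~(R -> R) = max(0, 0.492 + 0.000 − 1) = max(0, -0.508) = 0.000
P & Q = max(0, 0.492 + 0.694 − 1) = max(0, 0.186) = 0.186
~(P & Q) = 1 − 0.186 = 0.814
~~(P & Q) = 1 − 0.814 = 0.186
P & ~~(P & Q) = max(0, 0.492 + 0.186 − 1) = max(0, -0.322) = 0.000
(P & ~(R -> R)) -> (P & ~~(P & Q)) = min(1, 1 − 0.000 + 0.000) = min(1, 1.000) = 1.000
~Q <-> ((P & ~(R -> R)) -> (P & ~~(P & Q))) = 1 − |0.306 − 1.000| = 1 − 0.694 = 0.306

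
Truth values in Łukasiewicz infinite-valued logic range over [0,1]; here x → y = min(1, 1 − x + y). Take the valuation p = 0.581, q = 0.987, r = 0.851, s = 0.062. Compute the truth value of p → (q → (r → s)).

r → s = min(1, 1 − 0.851 + 0.062) = min(1, 0.211) = 0.211
q → (r → s) = min(1, 1 − 0.987 + 0.211) = min(1, 0.224) = 0.224
p → (q → (r → s)) = min(1, 1 − 0.581 + 0.224) = min(1, 0.643) = 0.643

0.643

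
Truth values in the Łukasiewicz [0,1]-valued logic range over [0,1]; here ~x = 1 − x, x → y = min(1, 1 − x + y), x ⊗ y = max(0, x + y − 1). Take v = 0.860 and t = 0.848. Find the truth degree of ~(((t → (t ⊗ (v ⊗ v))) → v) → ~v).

v ⊗ v = max(0, 0.860 + 0.860 − 1) = max(0, 0.720) = 0.720
t ⊗ (v ⊗ v) = max(0, 0.848 + 0.720 − 1) = max(0, 0.568) = 0.568
t → (t ⊗ (v ⊗ v)) = min(1, 1 − 0.848 + 0.568) = min(1, 0.720) = 0.720
(t → (t ⊗ (v ⊗ v))) → v = min(1, 1 − 0.720 + 0.860) = min(1, 1.140) = 1.000
~v = 1 − 0.860 = 0.140
((t → (t ⊗ (v ⊗ v))) → v) → ~v = min(1, 1 − 1.000 + 0.140) = min(1, 0.140) = 0.140
~(((t → (t ⊗ (v ⊗ v))) → v) → ~v) = 1 − 0.140 = 0.860

0.860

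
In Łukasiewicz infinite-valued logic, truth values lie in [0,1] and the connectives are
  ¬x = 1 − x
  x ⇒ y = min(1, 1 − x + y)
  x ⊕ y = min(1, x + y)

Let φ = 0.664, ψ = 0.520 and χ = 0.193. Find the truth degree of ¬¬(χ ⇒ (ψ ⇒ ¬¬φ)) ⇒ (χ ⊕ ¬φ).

0.529

¬φ = 1 − 0.664 = 0.336
¬¬φ = 1 − 0.336 = 0.664
ψ ⇒ ¬¬φ = min(1, 1 − 0.520 + 0.664) = min(1, 1.144) = 1.000
χ ⇒ (ψ ⇒ ¬¬φ) = min(1, 1 − 0.193 + 1.000) = min(1, 1.807) = 1.000
¬(χ ⇒ (ψ ⇒ ¬¬φ)) = 1 − 1.000 = 0.000
¬¬(χ ⇒ (ψ ⇒ ¬¬φ)) = 1 − 0.000 = 1.000
χ ⊕ ¬φ = min(1, 0.193 + 0.336) = min(1, 0.529) = 0.529
¬¬(χ ⇒ (ψ ⇒ ¬¬φ)) ⇒ (χ ⊕ ¬φ) = min(1, 1 − 1.000 + 0.529) = min(1, 0.529) = 0.529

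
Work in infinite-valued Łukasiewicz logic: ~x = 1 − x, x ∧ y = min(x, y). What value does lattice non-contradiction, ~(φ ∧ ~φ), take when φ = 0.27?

0.73

~φ = 1 − 0.27 = 0.73
φ ∧ ~φ = min(0.27, 0.73) = 0.27
~(φ ∧ ~φ) = 1 − 0.27 = 0.73
(The value 0.73 < 1 shows this instance is not satisfied; not a Ł∞-tautology — its value is 1 − min(a, 1−a).)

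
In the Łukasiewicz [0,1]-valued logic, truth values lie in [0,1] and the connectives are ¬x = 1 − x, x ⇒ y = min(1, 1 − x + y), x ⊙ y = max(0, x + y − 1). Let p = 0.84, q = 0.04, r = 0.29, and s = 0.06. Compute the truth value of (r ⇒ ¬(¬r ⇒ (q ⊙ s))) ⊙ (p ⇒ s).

0.22

¬r = 1 − 0.29 = 0.71
q ⊙ s = max(0, 0.04 + 0.06 − 1) = max(0, -0.90) = 0.00
¬r ⇒ (q ⊙ s) = min(1, 1 − 0.71 + 0.00) = min(1, 0.29) = 0.29
¬(¬r ⇒ (q ⊙ s)) = 1 − 0.29 = 0.71
r ⇒ ¬(¬r ⇒ (q ⊙ s)) = min(1, 1 − 0.29 + 0.71) = min(1, 1.42) = 1.00
p ⇒ s = min(1, 1 − 0.84 + 0.06) = min(1, 0.22) = 0.22
(r ⇒ ¬(¬r ⇒ (q ⊙ s))) ⊙ (p ⇒ s) = max(0, 1.00 + 0.22 − 1) = max(0, 0.22) = 0.22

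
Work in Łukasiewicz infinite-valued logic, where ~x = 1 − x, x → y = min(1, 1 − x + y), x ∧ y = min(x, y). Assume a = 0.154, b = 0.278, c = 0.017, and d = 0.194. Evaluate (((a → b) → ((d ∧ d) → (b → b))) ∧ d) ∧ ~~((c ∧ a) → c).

0.194

a → b = min(1, 1 − 0.154 + 0.278) = min(1, 1.124) = 1.000
d ∧ d = min(0.194, 0.194) = 0.194
b → b = min(1, 1 − 0.278 + 0.278) = min(1, 1.000) = 1.000
(d ∧ d) → (b → b) = min(1, 1 − 0.194 + 1.000) = min(1, 1.806) = 1.000
(a → b) → ((d ∧ d) → (b → b)) = min(1, 1 − 1.000 + 1.000) = min(1, 1.000) = 1.000
((a → b) → ((d ∧ d) → (b → b))) ∧ d = min(1.000, 0.194) = 0.194
c ∧ a = min(0.017, 0.154) = 0.017
(c ∧ a) → c = min(1, 1 − 0.017 + 0.017) = min(1, 1.000) = 1.000
~((c ∧ a) → c) = 1 − 1.000 = 0.000
~~((c ∧ a) → c) = 1 − 0.000 = 1.000
(((a → b) → ((d ∧ d) → (b → b))) ∧ d) ∧ ~~((c ∧ a) → c) = min(0.194, 1.000) = 0.194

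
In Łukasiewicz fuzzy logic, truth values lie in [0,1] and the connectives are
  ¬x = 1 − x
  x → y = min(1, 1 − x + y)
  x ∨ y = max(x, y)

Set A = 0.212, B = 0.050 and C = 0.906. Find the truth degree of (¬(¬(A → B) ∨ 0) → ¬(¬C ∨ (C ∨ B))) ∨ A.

0.256

A → B = min(1, 1 − 0.212 + 0.050) = min(1, 0.838) = 0.838
¬(A → B) = 1 − 0.838 = 0.162
¬(A → B) ∨ 0 = max(0.162, 0.000) = 0.162
¬(¬(A → B) ∨ 0) = 1 − 0.162 = 0.838
¬C = 1 − 0.906 = 0.094
C ∨ B = max(0.906, 0.050) = 0.906
¬C ∨ (C ∨ B) = max(0.094, 0.906) = 0.906
¬(¬C ∨ (C ∨ B)) = 1 − 0.906 = 0.094
¬(¬(A → B) ∨ 0) → ¬(¬C ∨ (C ∨ B)) = min(1, 1 − 0.838 + 0.094) = min(1, 0.256) = 0.256
(¬(¬(A → B) ∨ 0) → ¬(¬C ∨ (C ∨ B))) ∨ A = max(0.256, 0.212) = 0.256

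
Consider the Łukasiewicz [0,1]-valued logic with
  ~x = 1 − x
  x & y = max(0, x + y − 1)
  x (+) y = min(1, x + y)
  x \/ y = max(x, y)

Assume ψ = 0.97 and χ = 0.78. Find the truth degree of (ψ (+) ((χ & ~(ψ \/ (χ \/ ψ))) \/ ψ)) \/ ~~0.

χ \/ ψ = max(0.78, 0.97) = 0.97
ψ \/ (χ \/ ψ) = max(0.97, 0.97) = 0.97
~(ψ \/ (χ \/ ψ)) = 1 − 0.97 = 0.03
χ & ~(ψ \/ (χ \/ ψ)) = max(0, 0.78 + 0.03 − 1) = max(0, -0.19) = 0.00
(χ & ~(ψ \/ (χ \/ ψ))) \/ ψ = max(0.00, 0.97) = 0.97
ψ (+) ((χ & ~(ψ \/ (χ \/ ψ))) \/ ψ) = min(1, 0.97 + 0.97) = min(1, 1.94) = 1.00
~0 = 1 − 0.00 = 1.00
~~0 = 1 − 1.00 = 0.00
(ψ (+) ((χ & ~(ψ \/ (χ \/ ψ))) \/ ψ)) \/ ~~0 = max(1.00, 0.00) = 1.00

1.00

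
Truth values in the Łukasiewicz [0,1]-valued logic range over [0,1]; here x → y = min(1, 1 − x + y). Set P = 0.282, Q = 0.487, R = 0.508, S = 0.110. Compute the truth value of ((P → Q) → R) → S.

P → Q = min(1, 1 − 0.282 + 0.487) = min(1, 1.205) = 1.000
(P → Q) → R = min(1, 1 − 1.000 + 0.508) = min(1, 0.508) = 0.508
((P → Q) → R) → S = min(1, 1 − 0.508 + 0.110) = min(1, 0.602) = 0.602

0.602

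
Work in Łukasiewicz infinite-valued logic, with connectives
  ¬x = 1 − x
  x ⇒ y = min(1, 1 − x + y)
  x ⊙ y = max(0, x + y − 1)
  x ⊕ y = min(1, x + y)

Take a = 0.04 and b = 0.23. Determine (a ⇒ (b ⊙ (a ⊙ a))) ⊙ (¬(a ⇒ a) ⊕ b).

0.19

a ⊙ a = max(0, 0.04 + 0.04 − 1) = max(0, -0.92) = 0.00
b ⊙ (a ⊙ a) = max(0, 0.23 + 0.00 − 1) = max(0, -0.77) = 0.00
a ⇒ (b ⊙ (a ⊙ a)) = min(1, 1 − 0.04 + 0.00) = min(1, 0.96) = 0.96
a ⇒ a = min(1, 1 − 0.04 + 0.04) = min(1, 1.00) = 1.00
¬(a ⇒ a) = 1 − 1.00 = 0.00
¬(a ⇒ a) ⊕ b = min(1, 0.00 + 0.23) = min(1, 0.23) = 0.23
(a ⇒ (b ⊙ (a ⊙ a))) ⊙ (¬(a ⇒ a) ⊕ b) = max(0, 0.96 + 0.23 − 1) = max(0, 0.19) = 0.19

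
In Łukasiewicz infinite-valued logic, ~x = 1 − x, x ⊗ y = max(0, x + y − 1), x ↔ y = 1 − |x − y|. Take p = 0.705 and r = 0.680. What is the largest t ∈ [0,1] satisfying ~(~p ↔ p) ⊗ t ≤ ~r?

~p = 1 − 0.705 = 0.295
~p ↔ p = 1 − |0.295 − 0.705| = 1 − 0.410 = 0.590
~(~p ↔ p) = 1 − 0.590 = 0.410
So the left factor is ~(~p ↔ p) = 0.410.
~r = 1 − 0.680 = 0.320
So the right-hand bound is ~r = 0.320.
The residuum of the Łukasiewicz t-norm gives the supremum: min(1, 1 − 0.410 + 0.320).
1 − 0.410 + 0.320 = 0.910, so t = min(1, 0.910) = 0.910.
Check: 0.410 ⊗ 0.910 = max(0, 0.320) = 0.320 ≤ 0.320.

0.910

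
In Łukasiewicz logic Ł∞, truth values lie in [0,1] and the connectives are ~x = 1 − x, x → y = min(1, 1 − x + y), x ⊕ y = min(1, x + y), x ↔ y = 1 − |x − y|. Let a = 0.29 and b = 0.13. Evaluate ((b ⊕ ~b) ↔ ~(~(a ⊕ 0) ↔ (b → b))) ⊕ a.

0.58

~b = 1 − 0.13 = 0.87
b ⊕ ~b = min(1, 0.13 + 0.87) = min(1, 1.00) = 1.00
a ⊕ 0 = min(1, 0.29 + 0.00) = min(1, 0.29) = 0.29
~(a ⊕ 0) = 1 − 0.29 = 0.71
b → b = min(1, 1 − 0.13 + 0.13) = min(1, 1.00) = 1.00
~(a ⊕ 0) ↔ (b → b) = 1 − |0.71 − 1.00| = 1 − 0.29 = 0.71
~(~(a ⊕ 0) ↔ (b → b)) = 1 − 0.71 = 0.29
(b ⊕ ~b) ↔ ~(~(a ⊕ 0) ↔ (b → b)) = 1 − |1.00 − 0.29| = 1 − 0.71 = 0.29
((b ⊕ ~b) ↔ ~(~(a ⊕ 0) ↔ (b → b))) ⊕ a = min(1, 0.29 + 0.29) = min(1, 0.58) = 0.58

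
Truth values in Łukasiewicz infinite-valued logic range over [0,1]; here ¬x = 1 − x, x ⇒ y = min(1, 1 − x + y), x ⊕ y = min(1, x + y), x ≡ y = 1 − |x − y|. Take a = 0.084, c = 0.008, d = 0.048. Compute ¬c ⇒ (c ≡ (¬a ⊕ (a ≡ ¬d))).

¬c = 1 − 0.008 = 0.992
¬a = 1 − 0.084 = 0.916
¬d = 1 − 0.048 = 0.952
a ≡ ¬d = 1 − |0.084 − 0.952| = 1 − 0.868 = 0.132
¬a ⊕ (a ≡ ¬d) = min(1, 0.916 + 0.132) = min(1, 1.048) = 1.000
c ≡ (¬a ⊕ (a ≡ ¬d)) = 1 − |0.008 − 1.000| = 1 − 0.992 = 0.008
¬c ⇒ (c ≡ (¬a ⊕ (a ≡ ¬d))) = min(1, 1 − 0.992 + 0.008) = min(1, 0.016) = 0.016

0.016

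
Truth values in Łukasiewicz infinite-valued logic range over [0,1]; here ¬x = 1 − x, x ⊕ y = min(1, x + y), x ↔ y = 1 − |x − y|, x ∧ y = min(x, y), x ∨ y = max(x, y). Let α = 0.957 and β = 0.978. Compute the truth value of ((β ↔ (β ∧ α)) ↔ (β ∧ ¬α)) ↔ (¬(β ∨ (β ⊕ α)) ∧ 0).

β ∧ α = min(0.978, 0.957) = 0.957
β ↔ (β ∧ α) = 1 − |0.978 − 0.957| = 1 − 0.021 = 0.979
¬α = 1 − 0.957 = 0.043
β ∧ ¬α = min(0.978, 0.043) = 0.043
(β ↔ (β ∧ α)) ↔ (β ∧ ¬α) = 1 − |0.979 − 0.043| = 1 − 0.936 = 0.064
β ⊕ α = min(1, 0.978 + 0.957) = min(1, 1.935) = 1.000
β ∨ (β ⊕ α) = max(0.978, 1.000) = 1.000
¬(β ∨ (β ⊕ α)) = 1 − 1.000 = 0.000
¬(β ∨ (β ⊕ α)) ∧ 0 = min(0.000, 0.000) = 0.000
((β ↔ (β ∧ α)) ↔ (β ∧ ¬α)) ↔ (¬(β ∨ (β ⊕ α)) ∧ 0) = 1 − |0.064 − 0.000| = 1 − 0.064 = 0.936

0.936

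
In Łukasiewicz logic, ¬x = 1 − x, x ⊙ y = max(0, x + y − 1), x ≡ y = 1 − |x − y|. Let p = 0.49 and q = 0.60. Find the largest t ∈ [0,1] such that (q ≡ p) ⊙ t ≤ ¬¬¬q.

q ≡ p = 1 − |0.60 − 0.49| = 1 − 0.11 = 0.89
So the left factor is q ≡ p = 0.89.
¬q = 1 − 0.60 = 0.40
¬¬q = 1 − 0.40 = 0.60
¬¬¬q = 1 − 0.60 = 0.40
So the right-hand bound is ¬¬¬q = 0.40.
The residuum of the Łukasiewicz t-norm gives the supremum: min(1, 1 − 0.89 + 0.40).
1 − 0.89 + 0.40 = 0.51, so t = min(1, 0.51) = 0.51.
Check: 0.89 ⊙ 0.51 = max(0, 0.40) = 0.40 ≤ 0.40.

0.51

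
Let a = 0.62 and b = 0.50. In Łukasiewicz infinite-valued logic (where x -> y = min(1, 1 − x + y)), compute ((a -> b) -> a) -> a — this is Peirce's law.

a -> b = min(1, 1 − 0.62 + 0.50) = min(1, 0.88) = 0.88
(a -> b) -> a = min(1, 1 − 0.88 + 0.62) = min(1, 0.74) = 0.74
((a -> b) -> a) -> a = min(1, 1 − 0.74 + 0.62) = min(1, 0.88) = 0.88
(The value 0.88 < 1 shows this instance is not satisfied; not a Ł∞-tautology in general.)

0.88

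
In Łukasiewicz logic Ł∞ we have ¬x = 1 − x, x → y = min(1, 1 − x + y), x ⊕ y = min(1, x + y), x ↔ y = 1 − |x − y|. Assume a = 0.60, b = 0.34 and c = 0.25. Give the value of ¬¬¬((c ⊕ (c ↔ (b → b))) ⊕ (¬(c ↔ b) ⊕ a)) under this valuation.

b → b = min(1, 1 − 0.34 + 0.34) = min(1, 1.00) = 1.00
c ↔ (b → b) = 1 − |0.25 − 1.00| = 1 − 0.75 = 0.25
c ⊕ (c ↔ (b → b)) = min(1, 0.25 + 0.25) = min(1, 0.50) = 0.50
c ↔ b = 1 − |0.25 − 0.34| = 1 − 0.09 = 0.91
¬(c ↔ b) = 1 − 0.91 = 0.09
¬(c ↔ b) ⊕ a = min(1, 0.09 + 0.60) = min(1, 0.69) = 0.69
(c ⊕ (c ↔ (b → b))) ⊕ (¬(c ↔ b) ⊕ a) = min(1, 0.50 + 0.69) = min(1, 1.19) = 1.00
¬((c ⊕ (c ↔ (b → b))) ⊕ (¬(c ↔ b) ⊕ a)) = 1 − 1.00 = 0.00
¬¬((c ⊕ (c ↔ (b → b))) ⊕ (¬(c ↔ b) ⊕ a)) = 1 − 0.00 = 1.00
¬¬¬((c ⊕ (c ↔ (b → b))) ⊕ (¬(c ↔ b) ⊕ a)) = 1 − 1.00 = 0.00

0.00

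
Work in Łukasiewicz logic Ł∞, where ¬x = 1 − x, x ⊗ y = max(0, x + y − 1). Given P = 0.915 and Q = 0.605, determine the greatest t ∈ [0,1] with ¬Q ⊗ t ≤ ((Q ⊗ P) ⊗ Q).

0.730

¬Q = 1 − 0.605 = 0.395
So the left factor is ¬Q = 0.395.
Q ⊗ P = max(0, 0.605 + 0.915 − 1) = max(0, 0.520) = 0.520
(Q ⊗ P) ⊗ Q = max(0, 0.520 + 0.605 − 1) = max(0, 0.125) = 0.125
So the right-hand bound is (Q ⊗ P) ⊗ Q = 0.125.
The residuum of the Łukasiewicz t-norm gives the supremum: min(1, 1 − 0.395 + 0.125).
1 − 0.395 + 0.125 = 0.730, so t = min(1, 0.730) = 0.730.
Check: 0.395 ⊗ 0.730 = max(0, 0.125) = 0.125 ≤ 0.125.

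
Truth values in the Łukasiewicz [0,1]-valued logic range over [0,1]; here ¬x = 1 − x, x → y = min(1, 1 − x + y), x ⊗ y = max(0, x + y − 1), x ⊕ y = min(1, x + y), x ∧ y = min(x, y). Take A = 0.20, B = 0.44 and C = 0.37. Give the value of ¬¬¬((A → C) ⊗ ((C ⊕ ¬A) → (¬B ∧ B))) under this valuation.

A → C = min(1, 1 − 0.20 + 0.37) = min(1, 1.17) = 1.00
¬A = 1 − 0.20 = 0.80
C ⊕ ¬A = min(1, 0.37 + 0.80) = min(1, 1.17) = 1.00
¬B = 1 − 0.44 = 0.56
¬B ∧ B = min(0.56, 0.44) = 0.44
(C ⊕ ¬A) → (¬B ∧ B) = min(1, 1 − 1.00 + 0.44) = min(1, 0.44) = 0.44
(A → C) ⊗ ((C ⊕ ¬A) → (¬B ∧ B)) = max(0, 1.00 + 0.44 − 1) = max(0, 0.44) = 0.44
¬((A → C) ⊗ ((C ⊕ ¬A) → (¬B ∧ B))) = 1 − 0.44 = 0.56
¬¬((A → C) ⊗ ((C ⊕ ¬A) → (¬B ∧ B))) = 1 − 0.56 = 0.44
¬¬¬((A → C) ⊗ ((C ⊕ ¬A) → (¬B ∧ B))) = 1 − 0.44 = 0.56

0.56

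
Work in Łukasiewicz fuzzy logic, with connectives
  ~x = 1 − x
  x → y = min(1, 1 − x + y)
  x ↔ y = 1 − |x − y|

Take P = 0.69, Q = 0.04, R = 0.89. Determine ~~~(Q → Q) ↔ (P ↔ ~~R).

Q → Q = min(1, 1 − 0.04 + 0.04) = min(1, 1.00) = 1.00
~(Q → Q) = 1 − 1.00 = 0.00
~~(Q → Q) = 1 − 0.00 = 1.00
~~~(Q → Q) = 1 − 1.00 = 0.00
~R = 1 − 0.89 = 0.11
~~R = 1 − 0.11 = 0.89
P ↔ ~~R = 1 − |0.69 − 0.89| = 1 − 0.20 = 0.80
~~~(Q → Q) ↔ (P ↔ ~~R) = 1 − |0.00 − 0.80| = 1 − 0.80 = 0.20

0.20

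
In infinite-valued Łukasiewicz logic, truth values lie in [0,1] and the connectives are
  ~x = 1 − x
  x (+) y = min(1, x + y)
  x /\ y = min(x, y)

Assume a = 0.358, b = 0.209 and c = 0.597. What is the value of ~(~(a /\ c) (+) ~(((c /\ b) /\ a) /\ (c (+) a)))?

0.000

a /\ c = min(0.358, 0.597) = 0.358
~(a /\ c) = 1 − 0.358 = 0.642
c /\ b = min(0.597, 0.209) = 0.209
(c /\ b) /\ a = min(0.209, 0.358) = 0.209
c (+) a = min(1, 0.597 + 0.358) = min(1, 0.955) = 0.955
((c /\ b) /\ a) /\ (c (+) a) = min(0.209, 0.955) = 0.209
~(((c /\ b) /\ a) /\ (c (+) a)) = 1 − 0.209 = 0.791
~(a /\ c) (+) ~(((c /\ b) /\ a) /\ (c (+) a)) = min(1, 0.642 + 0.791) = min(1, 1.433) = 1.000
~(~(a /\ c) (+) ~(((c /\ b) /\ a) /\ (c (+) a))) = 1 − 1.000 = 0.000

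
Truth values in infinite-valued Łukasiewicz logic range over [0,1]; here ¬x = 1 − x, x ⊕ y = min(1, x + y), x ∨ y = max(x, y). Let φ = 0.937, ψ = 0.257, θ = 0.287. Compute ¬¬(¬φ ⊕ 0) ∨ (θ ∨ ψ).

¬φ = 1 − 0.937 = 0.063
¬φ ⊕ 0 = min(1, 0.063 + 0.000) = min(1, 0.063) = 0.063
¬(¬φ ⊕ 0) = 1 − 0.063 = 0.937
¬¬(¬φ ⊕ 0) = 1 − 0.937 = 0.063
θ ∨ ψ = max(0.287, 0.257) = 0.287
¬¬(¬φ ⊕ 0) ∨ (θ ∨ ψ) = max(0.063, 0.287) = 0.287

0.287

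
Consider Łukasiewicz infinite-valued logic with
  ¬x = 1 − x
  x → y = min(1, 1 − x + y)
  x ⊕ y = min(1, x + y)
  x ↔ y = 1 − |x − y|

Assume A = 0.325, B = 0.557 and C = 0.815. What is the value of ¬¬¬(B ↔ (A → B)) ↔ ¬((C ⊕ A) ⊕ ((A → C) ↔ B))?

A → B = min(1, 1 − 0.325 + 0.557) = min(1, 1.232) = 1.000
B ↔ (A → B) = 1 − |0.557 − 1.000| = 1 − 0.443 = 0.557
¬(B ↔ (A → B)) = 1 − 0.557 = 0.443
¬¬(B ↔ (A → B)) = 1 − 0.443 = 0.557
¬¬¬(B ↔ (A → B)) = 1 − 0.557 = 0.443
C ⊕ A = min(1, 0.815 + 0.325) = min(1, 1.140) = 1.000
A → C = min(1, 1 − 0.325 + 0.815) = min(1, 1.490) = 1.000
(A → C) ↔ B = 1 − |1.000 − 0.557| = 1 − 0.443 = 0.557
(C ⊕ A) ⊕ ((A → C) ↔ B) = min(1, 1.000 + 0.557) = min(1, 1.557) = 1.000
¬((C ⊕ A) ⊕ ((A → C) ↔ B)) = 1 − 1.000 = 0.000
¬¬¬(B ↔ (A → B)) ↔ ¬((C ⊕ A) ⊕ ((A → C) ↔ B)) = 1 − |0.443 − 0.000| = 1 − 0.443 = 0.557

0.557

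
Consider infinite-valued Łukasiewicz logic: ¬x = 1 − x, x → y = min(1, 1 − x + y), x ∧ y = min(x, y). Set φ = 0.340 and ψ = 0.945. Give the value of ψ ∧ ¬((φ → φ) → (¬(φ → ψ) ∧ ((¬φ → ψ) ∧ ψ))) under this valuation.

0.945

φ → φ = min(1, 1 − 0.340 + 0.340) = min(1, 1.000) = 1.000
φ → ψ = min(1, 1 − 0.340 + 0.945) = min(1, 1.605) = 1.000
¬(φ → ψ) = 1 − 1.000 = 0.000
¬φ = 1 − 0.340 = 0.660
¬φ → ψ = min(1, 1 − 0.660 + 0.945) = min(1, 1.285) = 1.000
(¬φ → ψ) ∧ ψ = min(1.000, 0.945) = 0.945
¬(φ → ψ) ∧ ((¬φ → ψ) ∧ ψ) = min(0.000, 0.945) = 0.000
(φ → φ) → (¬(φ → ψ) ∧ ((¬φ → ψ) ∧ ψ)) = min(1, 1 − 1.000 + 0.000) = min(1, 0.000) = 0.000
¬((φ → φ) → (¬(φ → ψ) ∧ ((¬φ → ψ) ∧ ψ))) = 1 − 0.000 = 1.000
ψ ∧ ¬((φ → φ) → (¬(φ → ψ) ∧ ((¬φ → ψ) ∧ ψ))) = min(0.945, 1.000) = 0.945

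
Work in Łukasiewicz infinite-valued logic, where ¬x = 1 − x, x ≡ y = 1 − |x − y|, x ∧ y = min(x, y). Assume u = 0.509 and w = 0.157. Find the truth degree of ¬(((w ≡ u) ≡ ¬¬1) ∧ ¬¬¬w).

0.352

w ≡ u = 1 − |0.157 − 0.509| = 1 − 0.352 = 0.648
¬1 = 1 − 1.000 = 0.000
¬¬1 = 1 − 0.000 = 1.000
(w ≡ u) ≡ ¬¬1 = 1 − |0.648 − 1.000| = 1 − 0.352 = 0.648
¬w = 1 − 0.157 = 0.843
¬¬w = 1 − 0.843 = 0.157
¬¬¬w = 1 − 0.157 = 0.843
((w ≡ u) ≡ ¬¬1) ∧ ¬¬¬w = min(0.648, 0.843) = 0.648
¬(((w ≡ u) ≡ ¬¬1) ∧ ¬¬¬w) = 1 − 0.648 = 0.352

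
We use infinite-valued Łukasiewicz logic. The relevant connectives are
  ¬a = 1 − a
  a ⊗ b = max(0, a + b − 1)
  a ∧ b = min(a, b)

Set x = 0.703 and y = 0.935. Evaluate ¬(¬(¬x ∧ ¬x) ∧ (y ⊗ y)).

¬x = 1 − 0.703 = 0.297
¬x ∧ ¬x = min(0.297, 0.297) = 0.297
¬(¬x ∧ ¬x) = 1 − 0.297 = 0.703
y ⊗ y = max(0, 0.935 + 0.935 − 1) = max(0, 0.870) = 0.870
¬(¬x ∧ ¬x) ∧ (y ⊗ y) = min(0.703, 0.870) = 0.703
¬(¬(¬x ∧ ¬x) ∧ (y ⊗ y)) = 1 − 0.703 = 0.297

0.297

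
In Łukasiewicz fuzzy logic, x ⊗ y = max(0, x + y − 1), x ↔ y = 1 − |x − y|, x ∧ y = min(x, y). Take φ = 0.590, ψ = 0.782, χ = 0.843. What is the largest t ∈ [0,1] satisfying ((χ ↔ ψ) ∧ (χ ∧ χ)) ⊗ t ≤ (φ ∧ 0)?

0.157

χ ↔ ψ = 1 − |0.843 − 0.782| = 1 − 0.061 = 0.939
χ ∧ χ = min(0.843, 0.843) = 0.843
(χ ↔ ψ) ∧ (χ ∧ χ) = min(0.939, 0.843) = 0.843
So the left factor is (χ ↔ ψ) ∧ (χ ∧ χ) = 0.843.
φ ∧ 0 = min(0.590, 0.000) = 0.000
So the right-hand bound is φ ∧ 0 = 0.000.
The residuum of the Łukasiewicz t-norm gives the supremum: min(1, 1 − 0.843 + 0.000).
1 − 0.843 + 0.000 = 0.157, so t = min(1, 0.157) = 0.157.
Check: 0.843 ⊗ 0.157 = max(0, 0.000) = 0.000 ≤ 0.000.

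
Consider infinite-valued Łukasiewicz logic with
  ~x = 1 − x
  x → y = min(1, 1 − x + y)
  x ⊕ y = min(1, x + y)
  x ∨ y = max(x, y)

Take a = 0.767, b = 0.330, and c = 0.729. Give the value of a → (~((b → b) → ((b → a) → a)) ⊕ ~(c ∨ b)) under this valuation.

b → b = min(1, 1 − 0.330 + 0.330) = min(1, 1.000) = 1.000
b → a = min(1, 1 − 0.330 + 0.767) = min(1, 1.437) = 1.000
(b → a) → a = min(1, 1 − 1.000 + 0.767) = min(1, 0.767) = 0.767
(b → b) → ((b → a) → a) = min(1, 1 − 1.000 + 0.767) = min(1, 0.767) = 0.767
~((b → b) → ((b → a) → a)) = 1 − 0.767 = 0.233
c ∨ b = max(0.729, 0.330) = 0.729
~(c ∨ b) = 1 − 0.729 = 0.271
~((b → b) → ((b → a) → a)) ⊕ ~(c ∨ b) = min(1, 0.233 + 0.271) = min(1, 0.504) = 0.504
a → (~((b → b) → ((b → a) → a)) ⊕ ~(c ∨ b)) = min(1, 1 − 0.767 + 0.504) = min(1, 0.737) = 0.737

0.737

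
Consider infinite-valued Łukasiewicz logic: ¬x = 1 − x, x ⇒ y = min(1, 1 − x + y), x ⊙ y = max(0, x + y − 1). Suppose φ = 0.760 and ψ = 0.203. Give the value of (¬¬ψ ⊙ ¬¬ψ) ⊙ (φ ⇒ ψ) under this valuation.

0.000

¬ψ = 1 − 0.203 = 0.797
¬¬ψ = 1 − 0.797 = 0.203
¬¬ψ ⊙ ¬¬ψ = max(0, 0.203 + 0.203 − 1) = max(0, -0.594) = 0.000
φ ⇒ ψ = min(1, 1 − 0.760 + 0.203) = min(1, 0.443) = 0.443
(¬¬ψ ⊙ ¬¬ψ) ⊙ (φ ⇒ ψ) = max(0, 0.000 + 0.443 − 1) = max(0, -0.557) = 0.000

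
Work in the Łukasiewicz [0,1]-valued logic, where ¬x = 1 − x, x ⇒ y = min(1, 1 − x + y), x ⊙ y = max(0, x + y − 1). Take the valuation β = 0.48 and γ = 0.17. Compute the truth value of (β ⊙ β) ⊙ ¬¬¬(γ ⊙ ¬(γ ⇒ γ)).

0.00

β ⊙ β = max(0, 0.48 + 0.48 − 1) = max(0, -0.04) = 0.00
γ ⇒ γ = min(1, 1 − 0.17 + 0.17) = min(1, 1.00) = 1.00
¬(γ ⇒ γ) = 1 − 1.00 = 0.00
γ ⊙ ¬(γ ⇒ γ) = max(0, 0.17 + 0.00 − 1) = max(0, -0.83) = 0.00
¬(γ ⊙ ¬(γ ⇒ γ)) = 1 − 0.00 = 1.00
¬¬(γ ⊙ ¬(γ ⇒ γ)) = 1 − 1.00 = 0.00
¬¬¬(γ ⊙ ¬(γ ⇒ γ)) = 1 − 0.00 = 1.00
(β ⊙ β) ⊙ ¬¬¬(γ ⊙ ¬(γ ⇒ γ)) = max(0, 0.00 + 1.00 − 1) = max(0, 0.00) = 0.00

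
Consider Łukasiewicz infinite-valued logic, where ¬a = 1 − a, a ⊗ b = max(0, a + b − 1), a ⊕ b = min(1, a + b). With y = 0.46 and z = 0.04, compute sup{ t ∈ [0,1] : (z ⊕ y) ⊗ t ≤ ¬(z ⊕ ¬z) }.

z ⊕ y = min(1, 0.04 + 0.46) = min(1, 0.50) = 0.50
So the left factor is z ⊕ y = 0.50.
¬z = 1 − 0.04 = 0.96
z ⊕ ¬z = min(1, 0.04 + 0.96) = min(1, 1.00) = 1.00
¬(z ⊕ ¬z) = 1 − 1.00 = 0.00
So the right-hand bound is ¬(z ⊕ ¬z) = 0.00.
The residuum of the Łukasiewicz t-norm gives the supremum: min(1, 1 − 0.50 + 0.00).
1 − 0.50 + 0.00 = 0.50, so t = min(1, 0.50) = 0.50.
Check: 0.50 ⊗ 0.50 = max(0, 0.00) = 0.00 ≤ 0.00.

0.50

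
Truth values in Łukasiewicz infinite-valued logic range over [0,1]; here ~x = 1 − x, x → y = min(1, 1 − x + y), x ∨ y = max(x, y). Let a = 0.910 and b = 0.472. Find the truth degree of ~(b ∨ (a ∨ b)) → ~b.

a ∨ b = max(0.910, 0.472) = 0.910
b ∨ (a ∨ b) = max(0.472, 0.910) = 0.910
~(b ∨ (a ∨ b)) = 1 − 0.910 = 0.090
~b = 1 − 0.472 = 0.528
~(b ∨ (a ∨ b)) → ~b = min(1, 1 − 0.090 + 0.528) = min(1, 1.438) = 1.000

1.000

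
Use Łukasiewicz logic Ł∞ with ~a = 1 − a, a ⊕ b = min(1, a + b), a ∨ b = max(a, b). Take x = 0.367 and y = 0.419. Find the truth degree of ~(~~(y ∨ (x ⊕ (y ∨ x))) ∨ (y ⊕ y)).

y ∨ x = max(0.419, 0.367) = 0.419
x ⊕ (y ∨ x) = min(1, 0.367 + 0.419) = min(1, 0.786) = 0.786
y ∨ (x ⊕ (y ∨ x)) = max(0.419, 0.786) = 0.786
~(y ∨ (x ⊕ (y ∨ x))) = 1 − 0.786 = 0.214
~~(y ∨ (x ⊕ (y ∨ x))) = 1 − 0.214 = 0.786
y ⊕ y = min(1, 0.419 + 0.419) = min(1, 0.838) = 0.838
~~(y ∨ (x ⊕ (y ∨ x))) ∨ (y ⊕ y) = max(0.786, 0.838) = 0.838
~(~~(y ∨ (x ⊕ (y ∨ x))) ∨ (y ⊕ y)) = 1 − 0.838 = 0.162

0.162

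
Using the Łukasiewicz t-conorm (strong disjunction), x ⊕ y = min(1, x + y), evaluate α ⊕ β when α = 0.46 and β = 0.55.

1.00

α ⊕ β = min(1, 0.46 + 0.55) = min(1, 1.01) = 1.00
For comparison, the Gödel t-conorm max(x, y) would give 0.55.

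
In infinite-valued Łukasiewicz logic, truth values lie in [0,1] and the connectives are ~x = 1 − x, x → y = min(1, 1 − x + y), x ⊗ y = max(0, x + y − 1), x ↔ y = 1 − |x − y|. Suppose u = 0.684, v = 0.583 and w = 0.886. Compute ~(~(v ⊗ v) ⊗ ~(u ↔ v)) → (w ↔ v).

v ⊗ v = max(0, 0.583 + 0.583 − 1) = max(0, 0.166) = 0.166
~(v ⊗ v) = 1 − 0.166 = 0.834
u ↔ v = 1 − |0.684 − 0.583| = 1 − 0.101 = 0.899
~(u ↔ v) = 1 − 0.899 = 0.101
~(v ⊗ v) ⊗ ~(u ↔ v) = max(0, 0.834 + 0.101 − 1) = max(0, -0.065) = 0.000
~(~(v ⊗ v) ⊗ ~(u ↔ v)) = 1 − 0.000 = 1.000
w ↔ v = 1 − |0.886 − 0.583| = 1 − 0.303 = 0.697
~(~(v ⊗ v) ⊗ ~(u ↔ v)) → (w ↔ v) = min(1, 1 − 1.000 + 0.697) = min(1, 0.697) = 0.697

0.697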